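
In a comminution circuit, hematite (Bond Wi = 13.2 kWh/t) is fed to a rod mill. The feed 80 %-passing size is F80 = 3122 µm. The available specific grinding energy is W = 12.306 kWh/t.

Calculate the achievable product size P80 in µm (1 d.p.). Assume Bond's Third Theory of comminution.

P80 = 81.0 µm

W = 10 Wi (P80^-0.5 − F80^-0.5)
1/√P80 = 1/√F80 + W/(10·Wi)
  = 12.3060/(10·13.2) + 1/√3122 = 0.093227 + 0.017897 = 0.111124
P80 = (1/0.111124)² = 8.9989² = 80.98 µm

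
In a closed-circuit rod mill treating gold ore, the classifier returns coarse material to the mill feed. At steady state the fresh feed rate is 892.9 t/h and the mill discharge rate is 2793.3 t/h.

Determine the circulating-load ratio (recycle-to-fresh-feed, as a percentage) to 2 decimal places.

CL = 212.83 %

Discharge = new feed + return, hence
R = M − F = 2793.3 − 892.9 = 1900.4 t/h
CL = 100·R/F = 100·1900.4/892.9 = 212.83 %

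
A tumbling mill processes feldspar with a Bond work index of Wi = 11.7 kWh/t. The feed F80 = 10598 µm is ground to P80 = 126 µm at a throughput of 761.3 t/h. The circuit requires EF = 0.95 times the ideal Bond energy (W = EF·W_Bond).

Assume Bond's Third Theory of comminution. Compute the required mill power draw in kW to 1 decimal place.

P = 6716.4 kW

Bond:  W = 10 Wi (1/√P − 1/√F)
W = 10·11.7·(1/√126 − 1/√10598) = 10·11.7·(0.079373) = 9.2867 kWh/t
Apply correction: 9.2867 × 0.95 = 8.8223 kWh/t
P_mill = W·ṁ = 8.8223·761.3 = 6716.4 kW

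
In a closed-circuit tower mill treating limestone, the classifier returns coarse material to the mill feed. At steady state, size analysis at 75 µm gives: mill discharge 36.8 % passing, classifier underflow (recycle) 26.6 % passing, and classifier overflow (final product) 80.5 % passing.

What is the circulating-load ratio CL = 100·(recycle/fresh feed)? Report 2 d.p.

Classifier node, passing 75 µm:
r = (o − d)/(d − u)
r = (80.5 − 36.8)/(36.8 − 26.6) = 43.7/10.2 = 4.2843
CL = 100·r = 428.43 %

CL = 428.43 %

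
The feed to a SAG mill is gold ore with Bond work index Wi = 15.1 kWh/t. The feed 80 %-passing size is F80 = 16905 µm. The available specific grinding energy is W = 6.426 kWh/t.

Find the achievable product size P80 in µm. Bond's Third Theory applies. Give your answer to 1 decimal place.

W = 10 Wi (P80^-0.5 − F80^-0.5)
P80^(−½) = W/(10 Wi) + F80^(−½)
  = 6.4260/(10·15.1) + 1/√16905 = 0.042556 + 0.007691 = 0.050247
P80 = (1/0.050247)² = 19.9015² = 396.07 µm

P80 = 396.1 µm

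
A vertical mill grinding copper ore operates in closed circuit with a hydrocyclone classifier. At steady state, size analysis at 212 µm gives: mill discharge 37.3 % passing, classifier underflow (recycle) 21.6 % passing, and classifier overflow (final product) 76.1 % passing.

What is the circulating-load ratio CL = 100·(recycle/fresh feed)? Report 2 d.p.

CL = 247.13 %

Mass balance on the −212 µm fraction:
(1+r)d = ru + o → r = (o−d)/(d−u)
r = (76.1 − 37.3)/(37.3 − 21.6) = 38.8/15.7 = 2.4713
CL = 100·r = 247.13 %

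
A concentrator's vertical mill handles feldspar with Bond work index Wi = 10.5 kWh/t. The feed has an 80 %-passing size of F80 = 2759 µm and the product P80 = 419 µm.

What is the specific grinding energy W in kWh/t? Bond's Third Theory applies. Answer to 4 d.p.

W = 3.1306 kWh/t

Bond: W = 10·Wi·(1/√P80 − 1/√F80)
1/√419 = 0.048853;  1/√2759 = 0.019038
W = 10·10.5·(0.048853 − 0.019038) = 3.1306 kWh/t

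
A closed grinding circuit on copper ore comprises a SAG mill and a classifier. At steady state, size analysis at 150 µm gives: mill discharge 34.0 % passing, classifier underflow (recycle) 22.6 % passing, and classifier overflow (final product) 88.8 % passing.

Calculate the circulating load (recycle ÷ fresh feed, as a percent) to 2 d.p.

CL = 480.70 %

Balance %-passing 150 µm (r = R/F):
Fd + Rd = Ru + Fo ⇒ R/F = (o−d)/(d−u)
r = (88.8 − 34.0)/(34.0 − 22.6) = 54.8/11.4 = 4.8070
CL = 100·r = 480.70 %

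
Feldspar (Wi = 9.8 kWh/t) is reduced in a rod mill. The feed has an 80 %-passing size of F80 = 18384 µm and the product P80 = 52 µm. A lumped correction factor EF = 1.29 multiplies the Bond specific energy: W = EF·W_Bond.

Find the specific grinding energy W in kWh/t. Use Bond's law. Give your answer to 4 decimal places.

W = 16.5989 kWh/t

W = 10·Wi·[P80^(−½) − F80^(−½)]
1/√52 = 0.138675;  1/√18384 = 0.007375
W = 10·9.8·(0.138675 − 0.007375) = 12.8674 kWh/t
W_actual = 1.29 × 12.8674 = 16.5989 kWh/t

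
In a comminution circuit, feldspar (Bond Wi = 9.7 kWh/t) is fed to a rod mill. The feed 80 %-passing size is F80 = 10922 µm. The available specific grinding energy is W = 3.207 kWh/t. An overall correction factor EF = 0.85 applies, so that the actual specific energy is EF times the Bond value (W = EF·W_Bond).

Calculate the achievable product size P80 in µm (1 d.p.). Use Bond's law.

Bond: W = 10·Wi·(1/√P80 − 1/√F80)
W_Bond = W / EF = 3.207 / 0.85 = 3.7729 kWh/t
⇒ 1/√P80 = W_Bond/(10·Wi) + 1/√F80
  = 3.7729/(10·9.7) + 1/√10922 = 0.038896 + 0.009569 = 0.048465
P80 = (1/0.048465)² = 20.6335² = 425.74 µm

P80 = 425.7 µm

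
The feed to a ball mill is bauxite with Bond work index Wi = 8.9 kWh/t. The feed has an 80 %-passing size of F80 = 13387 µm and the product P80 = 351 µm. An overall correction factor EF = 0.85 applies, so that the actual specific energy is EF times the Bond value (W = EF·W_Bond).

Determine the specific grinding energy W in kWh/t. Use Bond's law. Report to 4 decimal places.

W = 3.3841 kWh/t

W = 10·Wi·[P80^(−½) − F80^(−½)]
1/√351 = 0.053376;  1/√13387 = 0.008643
W = 10·8.9·(0.053376 − 0.008643) = 3.9813 kWh/t
Apply correction: 3.9813 × 0.85 = 3.3841 kWh/t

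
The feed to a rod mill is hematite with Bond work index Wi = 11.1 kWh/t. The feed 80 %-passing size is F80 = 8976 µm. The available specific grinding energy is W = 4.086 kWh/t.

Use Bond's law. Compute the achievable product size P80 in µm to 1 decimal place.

W = 10 Wi / √P80 − 10 Wi / √F80
P80^(−½) = W/(10 Wi) + F80^(−½)
  = 4.0860/(10·11.1) + 1/√8976 = 0.036811 + 0.010555 = 0.047366
P80 = (1/0.047366)² = 21.1123² = 445.73 µm

P80 = 445.7 µm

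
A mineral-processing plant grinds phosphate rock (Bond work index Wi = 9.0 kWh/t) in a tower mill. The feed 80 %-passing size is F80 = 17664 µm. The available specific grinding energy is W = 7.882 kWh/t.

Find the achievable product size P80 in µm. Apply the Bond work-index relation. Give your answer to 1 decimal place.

P80 = 110.6 µm

W = 10 Wi (P80^-0.5 − F80^-0.5)
1/√P80 = 1/√F80 + W/(10·Wi)
  = 7.8820/(10·9.0) + 1/√17664 = 0.087578 + 0.007524 = 0.095102
P80 = (1/0.095102)² = 10.5150² = 110.57 µm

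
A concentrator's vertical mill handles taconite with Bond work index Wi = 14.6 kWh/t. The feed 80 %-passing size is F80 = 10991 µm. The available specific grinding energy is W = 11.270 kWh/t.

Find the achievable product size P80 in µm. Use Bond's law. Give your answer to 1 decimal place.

W = 10·Wi·(P80^(-½) − F80^(-½))
P80^(−½) = W/(10 Wi) + F80^(−½)
  = 11.2700/(10·14.6) + 1/√10991 = 0.077192 + 0.009539 = 0.086730
P80 = (1/0.086730)² = 11.5300² = 132.94 µm

P80 = 132.9 µm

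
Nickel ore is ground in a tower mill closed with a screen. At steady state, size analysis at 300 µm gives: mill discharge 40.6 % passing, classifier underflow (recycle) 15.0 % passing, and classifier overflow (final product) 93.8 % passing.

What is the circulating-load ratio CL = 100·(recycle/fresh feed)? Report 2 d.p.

Classifier node, passing 300 µm:
(1+r)·d = r·u + o ⇒ r = (o−d)/(d−u)
r = (93.8 − 40.6)/(40.6 − 15.0) = 53.2/25.6 = 2.0781
CL = 100·r = 207.81 %

CL = 207.81 %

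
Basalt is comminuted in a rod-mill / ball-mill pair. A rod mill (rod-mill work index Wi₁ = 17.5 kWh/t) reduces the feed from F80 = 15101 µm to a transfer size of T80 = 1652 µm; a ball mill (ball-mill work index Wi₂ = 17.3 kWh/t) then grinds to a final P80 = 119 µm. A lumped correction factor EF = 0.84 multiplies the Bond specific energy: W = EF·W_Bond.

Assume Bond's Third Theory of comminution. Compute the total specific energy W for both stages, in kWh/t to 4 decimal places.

W = 12.1666 kWh/t

W = 10 Wi / √P80 − 10 Wi / √F80
Stage 1 (15101→1652 µm, Wi₁=17.5): W₁ = 10·17.5·(0.024603 − 0.008138) = 2.8815 kWh/t
Stage 2 (1652→119 µm, Wi₂=17.3): W₂ = 10·17.3·(0.091670 − 0.024603) = 11.6025 kWh/t
W = W₁ + W₂ = 2.8815 + 11.6025 = 14.4840 kWh/t
With EF = 0.84: W = 14.4840·0.84 = 12.1666 kWh/t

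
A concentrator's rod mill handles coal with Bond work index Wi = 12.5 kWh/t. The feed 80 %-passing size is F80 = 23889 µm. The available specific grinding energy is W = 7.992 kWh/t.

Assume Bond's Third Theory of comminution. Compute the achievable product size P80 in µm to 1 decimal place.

Bond: W = 10·Wi·(1/√P80 − 1/√F80)
P80^(−½) = W/(10 Wi) + F80^(−½)
  = 7.9920/(10·12.5) + 1/√23889 = 0.063936 + 0.006470 = 0.070406
P80 = (1/0.070406)² = 14.2033² = 201.74 µm

P80 = 201.7 µm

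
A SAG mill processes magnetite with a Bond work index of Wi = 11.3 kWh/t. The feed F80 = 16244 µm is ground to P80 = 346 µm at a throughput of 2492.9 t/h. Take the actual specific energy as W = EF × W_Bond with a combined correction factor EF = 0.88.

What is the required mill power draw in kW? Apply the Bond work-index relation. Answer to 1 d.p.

P = 11381.9 kW

Bond:  W = 10 Wi (1/√P − 1/√F)
W = 10·11.3·(1/√346 − 1/√16244) = 10·11.3·(0.045914) = 5.1883 kWh/t
Corrected W = EF·W_Bond = 0.88·5.1883 = 4.5657 kWh/t
P_mill = W·ṁ = 4.5657·2492.9 = 11381.9 kW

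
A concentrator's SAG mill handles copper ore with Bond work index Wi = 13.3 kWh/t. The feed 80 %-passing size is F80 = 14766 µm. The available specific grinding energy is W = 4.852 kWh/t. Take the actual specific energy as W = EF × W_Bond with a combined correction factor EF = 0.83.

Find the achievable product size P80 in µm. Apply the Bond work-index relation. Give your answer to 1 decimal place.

W_Bond = 10·Wi·(1/√P₈₀ − 1/√F₈₀)
W_Bond = W / EF = 4.852 / 0.83 = 5.8458 kWh/t
1/√P80 = 1/√F80 + W_Bond/(10·Wi)
  = 5.8458/(10·13.3) + 1/√14766 = 0.043953 + 0.008229 = 0.052183
P80 = (1/0.052183)² = 19.1635² = 367.24 µm

P80 = 367.2 µm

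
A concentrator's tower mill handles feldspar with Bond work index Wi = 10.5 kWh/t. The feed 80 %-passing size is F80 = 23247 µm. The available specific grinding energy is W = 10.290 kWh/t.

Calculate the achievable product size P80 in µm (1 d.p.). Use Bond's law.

P80 = 91.5 µm

W = 10·Wi·(P80^(-½) − F80^(-½))
P80^(−½) = W/(10 Wi) + F80^(−½)
  = 10.2900/(10·10.5) + 1/√23247 = 0.098000 + 0.006559 = 0.104559
P80 = (1/0.104559)² = 9.5640² = 91.47 µm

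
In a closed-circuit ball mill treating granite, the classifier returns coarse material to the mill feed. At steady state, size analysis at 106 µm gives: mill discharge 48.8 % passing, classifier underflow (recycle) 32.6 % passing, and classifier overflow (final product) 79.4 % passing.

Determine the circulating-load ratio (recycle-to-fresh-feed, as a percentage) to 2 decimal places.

CL = 188.89 %

Let r = R/F. Size balance at 106 µm:
(1+r)·d = r·u + o ⇒ r = (o−d)/(d−u)
r = (79.4 − 48.8)/(48.8 − 32.6) = 30.6/16.2 = 1.8889
CL = 100·r = 188.89 %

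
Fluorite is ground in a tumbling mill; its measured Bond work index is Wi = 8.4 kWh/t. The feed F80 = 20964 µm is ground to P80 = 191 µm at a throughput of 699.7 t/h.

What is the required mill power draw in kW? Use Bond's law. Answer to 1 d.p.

W = 10 Wi (1/√P80 − 1/√F80)  [Bond]
W = 10·8.4·(1/√191 − 1/√20964) = 10·8.4·(0.065451) = 5.4979 kWh/t
P = W·T = 5.4979·699.7 = 3846.9 kW

P = 3846.9 kW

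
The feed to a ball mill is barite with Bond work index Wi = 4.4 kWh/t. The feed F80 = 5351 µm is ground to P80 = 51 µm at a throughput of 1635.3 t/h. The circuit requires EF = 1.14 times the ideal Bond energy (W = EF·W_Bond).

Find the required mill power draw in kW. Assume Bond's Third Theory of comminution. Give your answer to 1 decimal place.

W = 10 Wi (1/√P80 − 1/√F80)  [Bond]
W = 10·4.4·(1/√51 − 1/√5351) = 10·4.4·(0.126358) = 5.5597 kWh/t
W_actual = 1.14 × 5.5597 = 6.3381 kWh/t
P = W·T = 6.3381·1635.3 = 10364.7 kW

P = 10364.7 kW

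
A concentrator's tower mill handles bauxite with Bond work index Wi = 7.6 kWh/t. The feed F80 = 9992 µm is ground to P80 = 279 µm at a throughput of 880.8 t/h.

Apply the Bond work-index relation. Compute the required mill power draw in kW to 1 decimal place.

W = 10·Wi·(P80^(-½) − F80^(-½))
W = 10·7.6·(1/√279 − 1/√9992) = 10·7.6·(0.049864) = 3.7897 kWh/t
Power = W × throughput = 3.7897 kWh/t × 880.8 t/h = 3338.0 kW

P = 3338.0 kW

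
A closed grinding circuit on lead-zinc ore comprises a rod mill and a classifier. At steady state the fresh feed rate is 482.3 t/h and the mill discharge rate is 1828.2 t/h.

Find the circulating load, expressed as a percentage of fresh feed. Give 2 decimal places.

CL = 279.06 %

M = F + R at steady state, so:
R = M − F = 1828.2 − 482.3 = 1345.9 t/h
CL = 100·R/F = 100·1345.9/482.3 = 279.06 %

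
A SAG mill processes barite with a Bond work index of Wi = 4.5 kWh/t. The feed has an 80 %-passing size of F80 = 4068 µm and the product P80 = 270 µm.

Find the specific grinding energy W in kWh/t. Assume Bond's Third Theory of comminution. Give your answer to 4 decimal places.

W = 2.0331 kWh/t

W_Bond = 10·Wi·(1/√P₈₀ − 1/√F₈₀)
1/√270 = 0.060858;  1/√4068 = 0.015679
W = 10·4.5·(0.060858 − 0.015679) = 2.0331 kWh/t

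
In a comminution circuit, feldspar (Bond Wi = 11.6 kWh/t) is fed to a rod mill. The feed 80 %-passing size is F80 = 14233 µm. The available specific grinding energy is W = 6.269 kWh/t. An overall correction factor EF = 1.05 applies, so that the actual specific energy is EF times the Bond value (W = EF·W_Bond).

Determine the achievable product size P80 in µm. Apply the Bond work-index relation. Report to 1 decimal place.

P80 = 279.2 µm

W = 10·Wi·(P80^(-½) − F80^(-½))
W_Bond = W / EF = 6.269 / 1.05 = 5.9705 kWh/t
⇒ 1/√P80 = W_Bond/(10·Wi) + 1/√F80
  = 5.9705/(10·11.6) + 1/√14233 = 0.051470 + 0.008382 = 0.059852
P80 = (1/0.059852)² = 16.7080² = 279.16 µm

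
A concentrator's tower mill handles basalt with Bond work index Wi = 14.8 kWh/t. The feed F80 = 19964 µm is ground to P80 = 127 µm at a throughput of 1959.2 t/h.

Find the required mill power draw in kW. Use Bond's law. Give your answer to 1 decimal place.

P = 23677.7 kW

Bond:  W = 10 Wi (1/√P − 1/√F)
W = 10·14.8·(1/√127 − 1/√19964) = 10·14.8·(0.081658) = 12.0854 kWh/t
P_mill = W·ṁ = 12.0854·1959.2 = 23677.7 kW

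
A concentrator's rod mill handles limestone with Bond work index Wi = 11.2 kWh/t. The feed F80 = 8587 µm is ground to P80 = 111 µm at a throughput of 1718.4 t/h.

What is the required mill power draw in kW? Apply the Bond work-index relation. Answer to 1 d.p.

P = 16190.6 kW

W = 10·Wi·[P80^(−½) − F80^(−½)]
W = 10·11.2·(1/√111 − 1/√8587) = 10·11.2·(0.084124) = 9.4219 kWh/t
P_mill = W·ṁ = 9.4219·1718.4 = 16190.6 kW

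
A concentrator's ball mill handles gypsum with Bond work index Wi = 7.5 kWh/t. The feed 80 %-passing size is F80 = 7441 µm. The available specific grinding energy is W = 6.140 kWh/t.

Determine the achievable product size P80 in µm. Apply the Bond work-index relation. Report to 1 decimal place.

P80 = 114.5 µm

W = 10·Wi·(P80^(-½) − F80^(-½))
P80^(−½) = W/(10 Wi) + F80^(−½)
  = 6.1400/(10·7.5) + 1/√7441 = 0.081867 + 0.011593 = 0.093459
P80 = (1/0.093459)² = 10.6998² = 114.49 µm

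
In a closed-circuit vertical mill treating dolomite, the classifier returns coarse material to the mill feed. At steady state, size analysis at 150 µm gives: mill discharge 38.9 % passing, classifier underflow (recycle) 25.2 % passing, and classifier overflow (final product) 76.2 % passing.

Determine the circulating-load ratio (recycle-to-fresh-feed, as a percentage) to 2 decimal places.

CL = 272.26 %

Let r = R/F. Size balance at 150 µm:
(1+r)d = ru + o → r = (o−d)/(d−u)
r = (76.2 − 38.9)/(38.9 − 25.2) = 37.3/13.7 = 2.7226
CL = 100·r = 272.26 %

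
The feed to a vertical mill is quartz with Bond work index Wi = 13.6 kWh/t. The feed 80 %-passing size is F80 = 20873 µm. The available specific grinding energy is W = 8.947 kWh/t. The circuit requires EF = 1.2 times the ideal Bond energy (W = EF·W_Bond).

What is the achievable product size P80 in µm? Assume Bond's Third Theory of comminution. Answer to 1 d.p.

W = 10 Wi (1/√P80 − 1/√F80)  [Bond]
W_Bond = W / EF = 8.947 / 1.2 = 7.4558 kWh/t
P80^-0.5 = F80^-0.5 + W_Bond/(10 Wi)
  = 7.4558/(10·13.6) + 1/√20873 = 0.054822 + 0.006922 = 0.061744
P80 = (1/0.061744)² = 16.1959² = 262.31 µm

P80 = 262.3 µm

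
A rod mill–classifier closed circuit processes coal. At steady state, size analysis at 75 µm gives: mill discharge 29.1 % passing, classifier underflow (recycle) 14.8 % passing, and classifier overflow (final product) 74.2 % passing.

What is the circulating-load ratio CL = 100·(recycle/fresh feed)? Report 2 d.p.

Classifier node, passing 75 µm:
Fd + Rd = Ru + Fo ⇒ R/F = (o−d)/(d−u)
r = (74.2 − 29.1)/(29.1 − 14.8) = 45.1/14.3 = 3.1538
CL = 100·r = 315.38 %

CL = 315.38 %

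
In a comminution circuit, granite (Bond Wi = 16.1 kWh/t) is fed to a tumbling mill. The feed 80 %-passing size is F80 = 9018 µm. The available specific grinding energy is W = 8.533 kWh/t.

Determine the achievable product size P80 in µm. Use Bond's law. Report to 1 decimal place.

P80 = 247.8 µm

W = 10 Wi / √P80 − 10 Wi / √F80
⇒ 1/√P80 = W/(10·Wi) + 1/√F80
  = 8.5330/(10·16.1) + 1/√9018 = 0.053000 + 0.010530 = 0.063530
P80 = (1/0.063530)² = 15.7405² = 247.76 µm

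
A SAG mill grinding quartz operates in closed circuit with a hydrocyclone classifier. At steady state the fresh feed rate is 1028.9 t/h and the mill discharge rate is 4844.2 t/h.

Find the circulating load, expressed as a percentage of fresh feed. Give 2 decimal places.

CL = 370.81 %

Discharge = new feed + return, hence
R = M − F = 4844.2 − 1028.9 = 3815.3 t/h
CL = 100·R/F = 100·3815.3/1028.9 = 370.81 %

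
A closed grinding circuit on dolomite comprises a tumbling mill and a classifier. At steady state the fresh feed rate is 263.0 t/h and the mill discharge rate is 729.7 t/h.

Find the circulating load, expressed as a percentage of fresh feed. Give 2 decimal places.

Mill node: discharge = fresh + recycle.
R = M − F = 729.7 − 263.0 = 466.7 t/h
CL = 100·R/F = 100·466.7/263.0 = 177.45 %

CL = 177.45 %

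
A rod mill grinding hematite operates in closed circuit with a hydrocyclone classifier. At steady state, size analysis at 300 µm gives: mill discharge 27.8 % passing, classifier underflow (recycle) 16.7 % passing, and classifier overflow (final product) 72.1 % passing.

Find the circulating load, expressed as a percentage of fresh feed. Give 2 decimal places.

CL = 399.10 %

Balance %-passing 300 µm (r = R/F):
d + r·d = r·u + o → r(d−u) = o−d
r = (72.1 − 27.8)/(27.8 − 16.7) = 44.3/11.1 = 3.9910
CL = 100·r = 399.10 %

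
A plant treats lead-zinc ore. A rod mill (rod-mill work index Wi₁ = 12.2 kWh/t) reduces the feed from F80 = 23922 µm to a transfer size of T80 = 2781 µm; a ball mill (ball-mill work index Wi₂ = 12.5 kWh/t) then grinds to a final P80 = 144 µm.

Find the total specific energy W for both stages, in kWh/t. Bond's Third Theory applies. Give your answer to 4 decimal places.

W = 10 Wi (1/√P80 − 1/√F80)  [Bond]
Stage 1 (23922→2781 µm, Wi₁=12.2): W₁ = 10·12.2·(0.018963 − 0.006465) = 1.5247 kWh/t
Stage 2 (2781→144 µm, Wi₂=12.5): W₂ = 10·12.5·(0.083333 − 0.018963) = 8.0463 kWh/t
W = W₁ + W₂ = 1.5247 + 8.0463 = 9.5710 kWh/t

W = 9.5710 kWh/t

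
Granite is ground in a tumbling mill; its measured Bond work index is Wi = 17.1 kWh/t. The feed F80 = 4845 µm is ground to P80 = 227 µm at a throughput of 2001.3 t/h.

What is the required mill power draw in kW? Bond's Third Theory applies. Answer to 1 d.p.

W = 10·Wi·(P80^(-½) − F80^(-½))
W = 10·17.1·(1/√227 − 1/√4845) = 10·17.1·(0.052006) = 8.8930 kWh/t
Mill draw = 8.8930 × 2001.3 = 17797.5 kW

P = 17797.5 kW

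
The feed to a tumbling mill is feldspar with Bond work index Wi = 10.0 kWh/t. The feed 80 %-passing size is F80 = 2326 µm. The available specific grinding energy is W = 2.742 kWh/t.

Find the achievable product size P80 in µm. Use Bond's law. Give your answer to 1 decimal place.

P80 = 431.2 µm

W = 10 Wi (P80^-0.5 − F80^-0.5)
1/√P80 = 1/√F80 + W/(10·Wi)
  = 2.7420/(10·10.0) + 1/√2326 = 0.027420 + 0.020735 = 0.048155
P80 = (1/0.048155)² = 20.7665² = 431.25 µm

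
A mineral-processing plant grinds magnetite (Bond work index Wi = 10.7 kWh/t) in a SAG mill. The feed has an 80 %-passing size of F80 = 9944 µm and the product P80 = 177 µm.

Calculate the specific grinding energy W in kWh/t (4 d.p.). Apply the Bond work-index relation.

W = 10 Wi / √P80 − 10 Wi / √F80
1/√177 = 0.075165;  1/√9944 = 0.010028
W = 10·10.7·(0.075165 − 0.010028) = 6.9696 kWh/t

W = 6.9696 kWh/t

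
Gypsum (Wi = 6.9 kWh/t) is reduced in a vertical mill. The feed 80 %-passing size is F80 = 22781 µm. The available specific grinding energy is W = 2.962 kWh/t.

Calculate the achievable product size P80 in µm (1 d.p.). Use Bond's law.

W = 10 Wi / √P80 − 10 Wi / √F80
P80^-0.5 = F80^-0.5 + W/(10 Wi)
  = 2.9620/(10·6.9) + 1/√22781 = 0.042928 + 0.006625 = 0.049553
P80 = (1/0.049553)² = 20.1804² = 407.25 µm

P80 = 407.2 µm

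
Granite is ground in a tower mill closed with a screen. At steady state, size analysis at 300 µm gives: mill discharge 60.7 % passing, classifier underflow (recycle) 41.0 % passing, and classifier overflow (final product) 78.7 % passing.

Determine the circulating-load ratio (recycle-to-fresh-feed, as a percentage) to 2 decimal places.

Balance %-passing 300 µm (r = R/F):
Fd + Rd = Ru + Fo ⇒ R/F = (o−d)/(d−u)
r = (78.7 − 60.7)/(60.7 − 41.0) = 18.0/19.7 = 0.9137
CL = 100·r = 91.37 %

CL = 91.37 %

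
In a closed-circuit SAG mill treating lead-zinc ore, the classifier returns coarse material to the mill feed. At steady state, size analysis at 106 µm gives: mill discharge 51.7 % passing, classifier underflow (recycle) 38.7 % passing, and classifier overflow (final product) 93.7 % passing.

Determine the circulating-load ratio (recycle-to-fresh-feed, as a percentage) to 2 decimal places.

Mass balance on the −106 µm fraction:
r = (o − d)/(d − u)
r = (93.7 − 51.7)/(51.7 − 38.7) = 42.0/13.0 = 3.2308
CL = 100·r = 323.08 %

CL = 323.08 %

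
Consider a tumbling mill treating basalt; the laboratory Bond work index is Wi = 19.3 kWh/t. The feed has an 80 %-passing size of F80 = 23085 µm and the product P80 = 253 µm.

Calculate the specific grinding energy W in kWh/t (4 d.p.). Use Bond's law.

Bond:  W = 10 Wi (1/√P − 1/√F)
1/√253 = 0.062869;  1/√23085 = 0.006582
W = 10·19.3·(0.062869 − 0.006582) = 10.8635 kWh/t

W = 10.8635 kWh/t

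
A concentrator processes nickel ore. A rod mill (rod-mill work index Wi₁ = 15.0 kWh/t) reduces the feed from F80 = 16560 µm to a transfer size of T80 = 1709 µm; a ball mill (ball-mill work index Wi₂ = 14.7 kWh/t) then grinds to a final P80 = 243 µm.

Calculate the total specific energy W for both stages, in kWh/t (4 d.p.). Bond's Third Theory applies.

W = 8.3370 kWh/t

W = 10·Wi·(P80^(-½) − F80^(-½))
Stage 1 (16560→1709 µm, Wi₁=15.0): W₁ = 10·15.0·(0.024190 − 0.007771) = 2.4628 kWh/t
Stage 2 (1709→243 µm, Wi₂=14.7): W₂ = 10·14.7·(0.064150 − 0.024190) = 5.8742 kWh/t
W = W₁ + W₂ = 2.4628 + 5.8742 = 8.3370 kWh/t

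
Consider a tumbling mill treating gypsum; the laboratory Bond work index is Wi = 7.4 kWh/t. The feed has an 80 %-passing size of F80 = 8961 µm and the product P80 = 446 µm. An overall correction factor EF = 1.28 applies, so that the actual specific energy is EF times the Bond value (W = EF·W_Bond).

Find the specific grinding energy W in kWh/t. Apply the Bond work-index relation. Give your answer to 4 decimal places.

W = 10 Wi (1/√P80 − 1/√F80)  [Bond]
1/√446 = 0.047351;  1/√8961 = 0.010564
W = 10·7.4·(0.047351 − 0.010564) = 2.7223 kWh/t
Apply correction: 2.7223 × 1.28 = 3.4845 kWh/t

W = 3.4845 kWh/t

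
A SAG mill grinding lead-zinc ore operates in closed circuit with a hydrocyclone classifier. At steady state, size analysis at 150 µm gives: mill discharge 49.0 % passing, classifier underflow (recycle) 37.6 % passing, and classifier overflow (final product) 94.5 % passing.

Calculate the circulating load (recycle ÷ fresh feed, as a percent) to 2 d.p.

Balance %-passing 150 µm (r = R/F):
r = (o − d)/(d − u)
r = (94.5 − 49.0)/(49.0 − 37.6) = 45.5/11.4 = 3.9912
CL = 100·r = 399.12 %

CL = 399.12 %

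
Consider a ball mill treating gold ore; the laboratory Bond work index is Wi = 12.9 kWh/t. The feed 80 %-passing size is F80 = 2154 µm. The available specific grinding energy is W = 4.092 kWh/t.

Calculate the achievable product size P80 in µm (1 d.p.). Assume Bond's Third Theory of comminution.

Bond: W = 10·Wi·(1/√P80 − 1/√F80)
1/√P80 = 1/√F80 + W/(10·Wi)
  = 4.0920/(10·12.9) + 1/√2154 = 0.031721 + 0.021547 = 0.053267
P80 = (1/0.053267)² = 18.7732² = 352.43 µm

P80 = 352.4 µm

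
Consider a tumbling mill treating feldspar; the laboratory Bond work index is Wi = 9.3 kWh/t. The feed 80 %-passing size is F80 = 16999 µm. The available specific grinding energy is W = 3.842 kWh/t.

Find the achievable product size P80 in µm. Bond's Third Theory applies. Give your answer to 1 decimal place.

Bond: W = 10·Wi·(1/√P80 − 1/√F80)
1/√P80 = 1/√F80 + W/(10·Wi)
  = 3.8420/(10·9.3) + 1/√16999 = 0.041312 + 0.007670 = 0.048982
P80 = (1/0.048982)² = 20.4158² = 416.80 µm

P80 = 416.8 µm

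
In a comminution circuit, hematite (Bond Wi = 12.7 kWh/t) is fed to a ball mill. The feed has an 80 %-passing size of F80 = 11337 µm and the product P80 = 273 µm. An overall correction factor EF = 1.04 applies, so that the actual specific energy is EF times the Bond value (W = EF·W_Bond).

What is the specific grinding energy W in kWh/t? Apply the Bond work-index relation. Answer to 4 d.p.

W = 6.7534 kWh/t

W_Bond = 10·Wi·(1/√P₈₀ − 1/√F₈₀)
1/√273 = 0.060523;  1/√11337 = 0.009392
W = 10·12.7·(0.060523 − 0.009392) = 6.4936 kWh/t
Corrected W = EF·W_Bond = 1.04·6.4936 = 6.7534 kWh/t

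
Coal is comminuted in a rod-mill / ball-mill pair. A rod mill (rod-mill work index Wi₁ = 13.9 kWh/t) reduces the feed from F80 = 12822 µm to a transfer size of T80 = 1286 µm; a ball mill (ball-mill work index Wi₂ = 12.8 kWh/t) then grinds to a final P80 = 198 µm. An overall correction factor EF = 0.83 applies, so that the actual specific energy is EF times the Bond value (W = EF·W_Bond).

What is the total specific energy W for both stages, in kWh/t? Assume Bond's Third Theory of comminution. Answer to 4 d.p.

W = 10 Wi (1/√P80 − 1/√F80)  [Bond]
Stage 1 (12822→1286 µm, Wi₁=13.9): W₁ = 10·13.9·(0.027886 − 0.008831) = 2.6486 kWh/t
Stage 2 (1286→198 µm, Wi₂=12.8): W₂ = 10·12.8·(0.071067 − 0.027886) = 5.5272 kWh/t
W = W₁ + W₂ = 2.6486 + 5.5272 = 8.1758 kWh/t
Corrected W = EF·W_Bond = 0.83·8.1758 = 6.7859 kWh/t

W = 6.7859 kWh/t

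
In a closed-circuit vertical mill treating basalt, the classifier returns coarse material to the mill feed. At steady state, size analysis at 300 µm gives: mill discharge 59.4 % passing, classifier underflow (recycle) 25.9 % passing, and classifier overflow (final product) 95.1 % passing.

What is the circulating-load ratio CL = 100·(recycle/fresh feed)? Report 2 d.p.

CL = 106.57 %

Let r = R/F. Size balance at 300 µm:
d + r·d = r·u + o → r(d−u) = o−d
r = (95.1 − 59.4)/(59.4 − 25.9) = 35.7/33.5 = 1.0657
CL = 100·r = 106.57 %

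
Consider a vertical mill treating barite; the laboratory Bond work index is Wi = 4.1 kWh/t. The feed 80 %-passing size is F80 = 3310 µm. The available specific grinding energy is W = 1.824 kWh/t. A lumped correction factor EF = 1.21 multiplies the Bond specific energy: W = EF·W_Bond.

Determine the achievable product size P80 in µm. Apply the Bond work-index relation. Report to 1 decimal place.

P80 = 341.1 µm

W = 10·Wi·[P80^(−½) − F80^(−½)]
W_Bond = W / EF = 1.824 / 1.21 = 1.5074 kWh/t
P80^(−½) = W_Bond/(10 Wi) + F80^(−½)
  = 1.5074/(10·4.1) + 1/√3310 = 0.036767 + 0.017381 = 0.054148
P80 = (1/0.054148)² = 18.4678² = 341.06 µm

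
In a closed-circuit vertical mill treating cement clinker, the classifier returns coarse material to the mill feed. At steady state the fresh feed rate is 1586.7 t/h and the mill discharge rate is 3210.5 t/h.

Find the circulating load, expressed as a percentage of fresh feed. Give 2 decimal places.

CL = 102.34 %

Steady state: M = F + R.
R = M − F = 3210.5 − 1586.7 = 1623.8 t/h
CL = 100·R/F = 100·1623.8/1586.7 = 102.34 %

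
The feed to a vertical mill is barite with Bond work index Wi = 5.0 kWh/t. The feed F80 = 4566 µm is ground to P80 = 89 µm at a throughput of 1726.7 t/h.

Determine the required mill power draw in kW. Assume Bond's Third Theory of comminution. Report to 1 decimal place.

P = 7873.8 kW

W = 10·Wi·(P80^(-½) − F80^(-½))
W = 10·5.0·(1/√89 − 1/√4566) = 10·5.0·(0.091201) = 4.5600 kWh/t
Mill draw = 4.5600 × 1726.7 = 7873.8 kW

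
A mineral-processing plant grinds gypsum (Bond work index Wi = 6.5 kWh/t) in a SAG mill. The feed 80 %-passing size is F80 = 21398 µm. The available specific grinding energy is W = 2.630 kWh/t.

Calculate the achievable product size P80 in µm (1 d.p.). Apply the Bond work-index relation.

W = 10·Wi·(P80^(-½) − F80^(-½))
1/√P80 = 1/√F80 + W/(10·Wi)
  = 2.6300/(10·6.5) + 1/√21398 = 0.040462 + 0.006836 = 0.047298
P80 = (1/0.047298)² = 21.1427² = 447.01 µm

P80 = 447.0 µm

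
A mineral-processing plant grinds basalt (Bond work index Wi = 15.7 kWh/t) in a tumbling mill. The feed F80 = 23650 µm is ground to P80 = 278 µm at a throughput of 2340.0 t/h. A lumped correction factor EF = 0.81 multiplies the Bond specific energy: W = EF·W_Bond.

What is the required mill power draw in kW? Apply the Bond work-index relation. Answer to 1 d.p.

W = 10 Wi (1/√P80 − 1/√F80)  [Bond]
W = 10·15.7·(1/√278 − 1/√23650) = 10·15.7·(0.053473) = 8.3953 kWh/t
Corrected W = EF·W_Bond = 0.81·8.3953 = 6.8002 kWh/t
Mill draw = 6.8002 × 2340.0 = 15912.5 kW

P = 15912.5 kW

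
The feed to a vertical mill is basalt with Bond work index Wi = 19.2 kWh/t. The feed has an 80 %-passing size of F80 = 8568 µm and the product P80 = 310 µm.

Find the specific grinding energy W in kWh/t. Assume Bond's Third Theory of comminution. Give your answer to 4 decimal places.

W = 8.8306 kWh/t

Bond:  W = 10 Wi (1/√P − 1/√F)
1/√310 = 0.056796;  1/√8568 = 0.010803
W = 10·19.2·(0.056796 − 0.010803) = 8.8306 kWh/t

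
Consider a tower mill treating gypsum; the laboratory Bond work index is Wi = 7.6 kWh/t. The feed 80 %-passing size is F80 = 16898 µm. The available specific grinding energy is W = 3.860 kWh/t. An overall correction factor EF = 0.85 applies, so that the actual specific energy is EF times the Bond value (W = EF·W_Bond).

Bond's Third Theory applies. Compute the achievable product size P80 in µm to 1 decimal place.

P80 = 219.8 µm

W_Bond = 10·Wi·(1/√P₈₀ − 1/√F₈₀)
W_Bond = W / EF = 3.860 / 0.85 = 4.5412 kWh/t
⇒ 1/√P80 = W_Bond/(10 Wi) + 1/√F80
  = 4.5412/(10·7.6) + 1/√16898 = 0.059752 + 0.007693 = 0.067445
P80 = (1/0.067445)² = 14.8269² = 219.84 µm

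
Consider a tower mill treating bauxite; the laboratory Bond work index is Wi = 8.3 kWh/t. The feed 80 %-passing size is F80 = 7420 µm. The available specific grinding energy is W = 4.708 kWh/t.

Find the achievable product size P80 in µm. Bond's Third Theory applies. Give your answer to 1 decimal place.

P80 = 214.2 µm

Bond:  W = 10 Wi (1/√P − 1/√F)
1/√P80 = 1/√F80 + W/(10·Wi)
  = 4.7080/(10·8.3) + 1/√7420 = 0.056723 + 0.011609 = 0.068332
P80 = (1/0.068332)² = 14.6344² = 214.17 µm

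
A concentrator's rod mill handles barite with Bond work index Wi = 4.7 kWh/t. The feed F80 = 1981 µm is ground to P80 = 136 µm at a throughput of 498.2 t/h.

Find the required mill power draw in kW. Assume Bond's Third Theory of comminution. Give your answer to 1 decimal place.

P = 1481.8 kW

Bond:  W = 10 Wi (1/√P − 1/√F)
W = 10·4.7·(1/√136 − 1/√1981) = 10·4.7·(0.063282) = 2.9742 kWh/t
P_mill = W·ṁ = 2.9742·498.2 = 1481.8 kW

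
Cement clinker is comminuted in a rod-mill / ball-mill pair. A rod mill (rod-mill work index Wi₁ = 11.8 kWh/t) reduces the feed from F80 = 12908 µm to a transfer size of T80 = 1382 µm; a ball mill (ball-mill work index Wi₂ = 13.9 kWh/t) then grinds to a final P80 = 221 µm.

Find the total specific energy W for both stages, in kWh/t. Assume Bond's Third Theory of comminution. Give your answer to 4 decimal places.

W = 7.7466 kWh/t

W = 10 Wi (1/√P80 − 1/√F80)  [Bond]
Stage 1 (12908→1382 µm, Wi₁=11.8): W₁ = 10·11.8·(0.026900 − 0.008802) = 2.1355 kWh/t
Stage 2 (1382→221 µm, Wi₂=13.9): W₂ = 10·13.9·(0.067267 − 0.026900) = 5.6111 kWh/t
W = W₁ + W₂ = 2.1355 + 5.6111 = 7.7466 kWh/t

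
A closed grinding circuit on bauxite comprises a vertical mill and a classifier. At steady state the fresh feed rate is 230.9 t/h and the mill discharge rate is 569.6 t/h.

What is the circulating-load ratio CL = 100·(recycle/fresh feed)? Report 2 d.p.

CL = 146.69 %

Discharge = new feed + return, hence
R = M − F = 569.6 − 230.9 = 338.7 t/h
CL = 100·R/F = 100·338.7/230.9 = 146.69 %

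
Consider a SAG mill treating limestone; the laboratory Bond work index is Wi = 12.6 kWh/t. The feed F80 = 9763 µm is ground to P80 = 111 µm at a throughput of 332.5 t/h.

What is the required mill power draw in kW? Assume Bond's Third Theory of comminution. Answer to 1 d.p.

P = 3552.5 kW

W = 10 Wi / √P80 − 10 Wi / √F80
W = 10·12.6·(1/√111 − 1/√9763) = 10·12.6·(0.084795) = 10.6842 kWh/t
P = W·T = 10.6842·332.5 = 3552.5 kW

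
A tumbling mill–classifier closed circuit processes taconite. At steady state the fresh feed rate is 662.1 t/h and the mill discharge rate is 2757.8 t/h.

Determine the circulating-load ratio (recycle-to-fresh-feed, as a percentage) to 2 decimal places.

Steady state: M = F + R.
R = M − F = 2757.8 − 662.1 = 2095.7 t/h
CL = 100·R/F = 100·2095.7/662.1 = 316.52 %

CL = 316.52 %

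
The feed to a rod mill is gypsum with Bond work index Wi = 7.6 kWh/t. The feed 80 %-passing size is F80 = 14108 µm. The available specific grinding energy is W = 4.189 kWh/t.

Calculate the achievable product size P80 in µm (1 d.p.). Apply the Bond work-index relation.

W = 10·Wi·(P80^(-½) − F80^(-½))
⇒ 1/√P80 = W/(10 Wi) + 1/√F80
  = 4.1890/(10·7.6) + 1/√14108 = 0.055118 + 0.008419 = 0.063538
P80 = (1/0.063538)² = 15.7387² = 247.71 µm

P80 = 247.7 µm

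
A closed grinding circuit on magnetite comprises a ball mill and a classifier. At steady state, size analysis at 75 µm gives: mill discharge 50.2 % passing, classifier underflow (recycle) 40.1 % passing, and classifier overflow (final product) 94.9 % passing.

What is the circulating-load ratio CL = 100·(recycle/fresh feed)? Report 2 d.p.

Let r = R/F. Size balance at 75 µm:
r = (o − d)/(d − u)
r = (94.9 − 50.2)/(50.2 − 40.1) = 44.7/10.1 = 4.4257
CL = 100·r = 442.57 %

CL = 442.57 %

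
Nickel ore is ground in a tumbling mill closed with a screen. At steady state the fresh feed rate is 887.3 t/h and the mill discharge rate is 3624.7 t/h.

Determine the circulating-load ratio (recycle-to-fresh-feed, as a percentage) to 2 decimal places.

CL = 308.51 %

Mill node: discharge = fresh + recycle.
R = M − F = 3624.7 − 887.3 = 2737.4 t/h
CL = 100·R/F = 100·2737.4/887.3 = 308.51 %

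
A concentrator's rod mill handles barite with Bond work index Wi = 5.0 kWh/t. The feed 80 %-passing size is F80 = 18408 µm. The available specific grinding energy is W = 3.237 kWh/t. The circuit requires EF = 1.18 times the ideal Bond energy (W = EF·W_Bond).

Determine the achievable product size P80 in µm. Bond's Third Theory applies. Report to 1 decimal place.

P80 = 258.2 µm

W = 10·Wi·[P80^(−½) − F80^(−½)]
W_Bond = W / EF = 3.237 / 1.18 = 2.7432 kWh/t
P80^-0.5 = F80^-0.5 + W_Bond/(10 Wi)
  = 2.7432/(10·5.0) + 1/√18408 = 0.054864 + 0.007370 = 0.062235
P80 = (1/0.062235)² = 16.0682² = 258.19 µm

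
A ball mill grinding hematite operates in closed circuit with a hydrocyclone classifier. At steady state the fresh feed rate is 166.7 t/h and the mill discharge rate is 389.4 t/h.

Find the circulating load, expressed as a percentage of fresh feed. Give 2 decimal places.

Discharge = new feed + return, hence
R = M − F = 389.4 − 166.7 = 222.7 t/h
CL = 100·R/F = 100·222.7/166.7 = 133.59 %

CL = 133.59 %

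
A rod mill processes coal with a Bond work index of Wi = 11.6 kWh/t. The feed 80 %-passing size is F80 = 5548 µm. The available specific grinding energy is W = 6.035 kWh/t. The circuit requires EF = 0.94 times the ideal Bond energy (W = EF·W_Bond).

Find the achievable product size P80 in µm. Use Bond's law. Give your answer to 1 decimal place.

P80 = 211.4 µm

W = 10 Wi / √P80 − 10 Wi / √F80
W_Bond = W / EF = 6.035 / 0.94 = 6.4202 kWh/t
⇒ 1/√P80 = W_Bond/(10 Wi) + 1/√F80
  = 6.4202/(10·11.6) + 1/√5548 = 0.055347 + 0.013426 = 0.068772
P80 = (1/0.068772)² = 14.5408² = 211.43 µm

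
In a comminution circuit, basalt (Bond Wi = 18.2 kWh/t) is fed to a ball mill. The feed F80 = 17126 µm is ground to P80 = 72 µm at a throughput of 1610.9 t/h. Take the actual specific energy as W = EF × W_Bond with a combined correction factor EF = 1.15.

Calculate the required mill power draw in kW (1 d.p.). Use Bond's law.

W = 10 Wi (1/√P80 − 1/√F80)  [Bond]
W = 10·18.2·(1/√72 − 1/√17126) = 10·18.2·(0.110210) = 20.0582 kWh/t
Apply correction: 20.0582 × 1.15 = 23.0669 kWh/t
Power = W × throughput = 23.0669 kWh/t × 1610.9 t/h = 37158.5 kW

P = 37158.5 kW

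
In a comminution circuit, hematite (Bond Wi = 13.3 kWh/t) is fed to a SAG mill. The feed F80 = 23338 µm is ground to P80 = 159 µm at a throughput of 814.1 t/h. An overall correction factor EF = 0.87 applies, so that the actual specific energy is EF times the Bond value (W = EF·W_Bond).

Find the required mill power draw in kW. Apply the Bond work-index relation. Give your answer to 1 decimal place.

P = 6853.9 kW

W = 10 Wi (1/√P80 − 1/√F80)  [Bond]
W = 10·13.3·(1/√159 − 1/√23338) = 10·13.3·(0.072759) = 9.6770 kWh/t
With EF = 0.87: W = 9.6770·0.87 = 8.4190 kWh/t
Power = W × throughput = 8.4190 kWh/t × 814.1 t/h = 6853.9 kW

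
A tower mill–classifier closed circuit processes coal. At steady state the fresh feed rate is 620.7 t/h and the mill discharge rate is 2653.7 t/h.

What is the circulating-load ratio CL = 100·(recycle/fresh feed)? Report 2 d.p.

Steady state: M = F + R.
R = M − F = 2653.7 − 620.7 = 2033.0 t/h
CL = 100·R/F = 100·2033.0/620.7 = 327.53 %

CL = 327.53 %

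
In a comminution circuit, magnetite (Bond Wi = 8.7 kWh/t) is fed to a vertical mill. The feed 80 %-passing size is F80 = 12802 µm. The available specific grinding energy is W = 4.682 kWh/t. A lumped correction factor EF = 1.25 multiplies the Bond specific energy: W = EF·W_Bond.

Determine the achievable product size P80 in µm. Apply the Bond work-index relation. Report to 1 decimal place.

W_Bond = 10·Wi·(1/√P₈₀ − 1/√F₈₀)
W_Bond = W / EF = 4.682 / 1.25 = 3.7456 kWh/t
P80^-0.5 = F80^-0.5 + W_Bond/(10 Wi)
  = 3.7456/(10·8.7) + 1/√12802 = 0.043053 + 0.008838 = 0.051891
P80 = (1/0.051891)² = 19.2712² = 371.38 µm

P80 = 371.4 µm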